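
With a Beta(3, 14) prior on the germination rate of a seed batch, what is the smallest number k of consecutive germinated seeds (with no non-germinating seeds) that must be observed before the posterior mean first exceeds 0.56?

k = 15

After k germinated seeds and 0 non-germinating seeds the posterior is Beta(3+k, 14), with mean (3+k)/(3+14+k).
Set (3+k)/(17+k) > 0.56 and solve: k > (0.56·17 − 3)/(1 − 0.56) = 14.818.
The smallest integer exceeding 14.818 is 15.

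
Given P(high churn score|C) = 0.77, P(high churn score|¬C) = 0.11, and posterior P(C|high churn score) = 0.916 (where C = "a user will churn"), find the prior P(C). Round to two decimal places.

P(C) = 0.61

In odds form, posterior odds = prior odds × likelihood ratio, so prior odds = posterior odds ÷ LR.
Posterior odds = 0.916/(1−0.916) = 10.9048. LR = 0.77/0.11 = 7.0000.
Prior odds = 10.9048/7.0000 = 1.5578, so P(C) = 1.5578/(1+1.5578) ≈ 0.61.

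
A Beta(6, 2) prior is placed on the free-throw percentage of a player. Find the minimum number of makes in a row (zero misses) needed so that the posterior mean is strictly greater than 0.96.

After k makes and 0 misses the posterior is Beta(6+k, 2), with mean (6+k)/(6+2+k).
Set (6+k)/(8+k) > 0.96 and solve: k > (0.96·8 − 6)/(1 − 0.96) = 42.000.
The smallest integer exceeding 42.000 is 43, and checking k=43: (49)/(51) = 0.9608 > 0.96.

k = 43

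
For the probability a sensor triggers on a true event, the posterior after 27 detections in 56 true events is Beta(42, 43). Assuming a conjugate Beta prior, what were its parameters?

Under Beta–binomial conjugacy the posterior parameters are (α+s, β+f).
So α = 42 − 27 = 15 and β = 43 − 29 = 14.

Beta(15, 14)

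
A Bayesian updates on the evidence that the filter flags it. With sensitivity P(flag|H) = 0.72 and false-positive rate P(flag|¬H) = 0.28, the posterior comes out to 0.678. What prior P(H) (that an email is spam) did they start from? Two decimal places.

P(H) = 0.45

In odds form, posterior odds = prior odds × likelihood ratio, so prior odds = posterior odds ÷ LR.
Posterior odds = 0.678/(1−0.678) = 2.1056. LR = 0.72/0.28 = 2.5714.
Prior odds = 2.1056/2.5714 = 0.8189, so P(H) = 0.8189/(1+0.8189) ≈ 0.45.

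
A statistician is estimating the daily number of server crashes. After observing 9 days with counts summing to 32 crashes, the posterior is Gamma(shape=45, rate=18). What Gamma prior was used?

Gamma(shape=13, rate=9)

Gamma–Poisson conjugacy: posterior shape = α + Σxᵢ, posterior rate = β + n.
So α = 45 − 32 = 13 and β = 18 − 9 = 9.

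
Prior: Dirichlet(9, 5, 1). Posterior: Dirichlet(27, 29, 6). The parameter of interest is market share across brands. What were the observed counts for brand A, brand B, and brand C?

counts (18, 24, 5)

For a Dirichlet(α) prior with multinomial counts c, the posterior is Dirichlet(α + c) componentwise.
Counts are posterior − prior componentwise: 27−9=18, 29−5=24, 6−1=5.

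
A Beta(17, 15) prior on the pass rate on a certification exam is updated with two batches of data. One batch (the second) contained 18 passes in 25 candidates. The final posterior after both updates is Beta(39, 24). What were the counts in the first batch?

Sequential conjugate updates are equivalent to a single update on the pooled data, so total successes = posterior α − prior α and total failures = posterior β − prior β.
Total across both batches: 39−17=22 passes, 24−15=9 failures.
Subtract the second batch: 22−18=4 passes and 9−7=2 failures.

4 passes and 2 failures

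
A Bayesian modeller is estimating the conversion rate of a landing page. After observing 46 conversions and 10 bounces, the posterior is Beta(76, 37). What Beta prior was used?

Beta is conjugate to the binomial likelihood: posterior = Beta(α+s, β+f).
So α = 76 − 46 = 30 and β = 37 − 10 = 27.

Beta(30, 27)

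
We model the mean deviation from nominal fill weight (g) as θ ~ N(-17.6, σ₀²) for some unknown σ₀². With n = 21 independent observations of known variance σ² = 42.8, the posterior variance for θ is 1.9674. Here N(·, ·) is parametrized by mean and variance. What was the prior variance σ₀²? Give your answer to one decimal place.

For the Normal–Normal model with known σ², precisions add: τ_n = τ₀ + n/σ².
So 1/σ₀² = 1/1.9674 − 21/42.8 = 0.508285 − 0.490654 = 0.017631.
Hence σ₀² = 1/0.017631 ≈ 56.7.

σ₀² = 56.7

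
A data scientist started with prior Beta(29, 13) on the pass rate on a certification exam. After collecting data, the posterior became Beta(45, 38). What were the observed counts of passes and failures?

16 passes and 25 failures

Beta is conjugate to the binomial likelihood: posterior = Beta(a+s, b+f).
So s = 45 − 29 = 16 and f = 38 − 13 = 25.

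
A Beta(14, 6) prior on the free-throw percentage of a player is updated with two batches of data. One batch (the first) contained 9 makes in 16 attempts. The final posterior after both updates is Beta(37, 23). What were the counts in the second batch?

Sequential conjugate updates are equivalent to a single update on the pooled data, so total successes = posterior α − prior α and total failures = posterior β − prior β.
Total across both batches: 37−14=23 makes, 23−6=17 misses.
Subtract the first batch: 23−9=14 makes and 17−7=10 misses.

14 makes and 10 misses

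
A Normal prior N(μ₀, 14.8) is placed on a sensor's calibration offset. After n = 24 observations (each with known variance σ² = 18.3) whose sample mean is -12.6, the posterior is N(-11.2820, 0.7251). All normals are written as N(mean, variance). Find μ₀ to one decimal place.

The posterior mean is a precision-weighted average: μ_n = (τ₀μ₀ + τ_data·x̄)/(τ₀+τ_data), with τ₀=1/σ₀² and τ_data=n/σ².
Here τ₀ = 1/14.8 = 0.067568 and τ_data = 24/18.3 = 1.311475, so τ_n = 1.379043.
Rearranging for μ₀: μ₀ = (μ_n·τ_n − τ_data·x̄)/τ₀ = (-11.2820·1.379043 − 1.311475·-12.6) / 0.067568 = 0.966222/0.067568 ≈ 14.3.

μ₀ = 14.3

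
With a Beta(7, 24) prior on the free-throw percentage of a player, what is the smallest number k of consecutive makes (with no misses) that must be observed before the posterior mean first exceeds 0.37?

After k makes and 0 misses the posterior is Beta(7+k, 24), with mean (7+k)/(7+24+k).
Set (7+k)/(31+k) > 0.37 and solve: k > (0.37·31 − 7)/(1 − 0.37) = 7.095.
The smallest integer exceeding 7.095 is 8, and checking k=8: (15)/(39) = 0.3846 > 0.37.

k = 8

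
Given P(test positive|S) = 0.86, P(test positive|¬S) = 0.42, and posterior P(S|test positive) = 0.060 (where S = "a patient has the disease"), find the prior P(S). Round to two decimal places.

P(S) = 0.03

Bayes' rule in odds form gives O(S|E) = O(S)·[P(E|S)/P(E|¬S)], hence O(S) = O(S|E)/LR.
Posterior odds = 0.060/(1−0.060) = 0.0638. LR = 0.86/0.42 = 2.0476.
Prior odds = 0.0638/2.0476 = 0.0312, so P(S) = 0.0312/(1+0.0312) ≈ 0.03.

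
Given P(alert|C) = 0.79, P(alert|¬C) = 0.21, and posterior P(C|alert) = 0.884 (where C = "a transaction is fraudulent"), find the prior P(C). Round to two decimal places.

In odds form, posterior odds = prior odds × likelihood ratio, so prior odds = posterior odds ÷ LR.
Posterior odds = 0.884/(1−0.884) = 7.6207. LR = 0.79/0.21 = 3.7619.
Prior odds = 7.6207/3.7619 = 2.0258, so P(C) = 2.0258/(1+2.0258) ≈ 0.67.

P(C) = 0.67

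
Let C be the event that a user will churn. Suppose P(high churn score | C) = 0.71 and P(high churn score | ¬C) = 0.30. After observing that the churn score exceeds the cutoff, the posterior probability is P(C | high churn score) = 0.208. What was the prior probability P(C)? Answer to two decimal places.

Bayes' rule in odds form gives O(C|E) = O(C)·[P(E|C)/P(E|¬C)], hence O(C) = O(C|E)/LR.
Posterior odds = 0.208/(1−0.208) = 0.2626. LR = 0.71/0.30 = 2.3667.
Prior odds = 0.2626/2.3667 = 0.1110, so P(C) = 0.1110/(1+0.1110) ≈ 0.10.

P(C) = 0.10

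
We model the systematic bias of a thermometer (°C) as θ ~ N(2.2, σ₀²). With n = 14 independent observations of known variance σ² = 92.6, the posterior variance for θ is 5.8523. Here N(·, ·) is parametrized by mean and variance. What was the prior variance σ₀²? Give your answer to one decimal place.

σ₀² = 50.8

For the Normal–Normal model with known σ², precisions add: τ_n = τ₀ + n/σ².
So 1/σ₀² = 1/5.8523 − 14/92.6 = 0.170873 − 0.151188 = 0.019685.
Hence σ₀² = 1/0.019685 ≈ 50.8.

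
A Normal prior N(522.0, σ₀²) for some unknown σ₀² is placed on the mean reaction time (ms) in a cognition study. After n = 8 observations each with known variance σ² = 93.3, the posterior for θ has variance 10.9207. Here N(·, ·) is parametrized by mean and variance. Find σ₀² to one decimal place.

For the Normal–Normal model with known σ², precisions add: τ_n = τ₀ + n/σ².
So 1/σ₀² = 1/10.9207 − 8/93.3 = 0.091569 − 0.085745 = 0.005824.
Hence σ₀² = 1/0.005824 ≈ 171.7.

σ₀² = 171.7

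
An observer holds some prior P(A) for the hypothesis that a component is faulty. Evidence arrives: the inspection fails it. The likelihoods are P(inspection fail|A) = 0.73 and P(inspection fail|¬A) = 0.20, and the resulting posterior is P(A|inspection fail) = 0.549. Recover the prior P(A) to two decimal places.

Bayes' rule in odds form gives O(A|E) = O(A)·[P(E|A)/P(E|¬A)], hence O(A) = O(A|E)/LR.
Posterior odds = 0.549/(1−0.549) = 1.2173. LR = 0.73/0.20 = 3.6500.
Prior odds = 1.2173/3.6500 = 0.3335, so P(A) = 0.3335/(1+0.3335) ≈ 0.25.

P(A) = 0.25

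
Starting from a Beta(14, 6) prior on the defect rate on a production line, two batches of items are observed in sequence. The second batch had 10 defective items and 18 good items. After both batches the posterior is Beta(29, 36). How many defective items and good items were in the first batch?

Because Beta–binomial updating is additive in the counts, the combined data contributed (α_post−α_prior, β_post−β_prior) successes and failures.
Total across both batches: 29−14=15 defective items, 36−6=30 good items.
Subtract the second batch: 15−10=5 defective items and 30−18=12 good items.

5 defective items and 12 good items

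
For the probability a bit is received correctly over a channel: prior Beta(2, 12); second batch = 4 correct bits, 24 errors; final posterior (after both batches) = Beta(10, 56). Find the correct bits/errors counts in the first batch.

4 correct bits and 20 errors

Sequential conjugate updates are equivalent to a single update on the pooled data, so total successes = posterior α − prior α and total failures = posterior β − prior β.
Total across both batches: 10−2=8 correct bits, 56−12=44 errors.
Subtract the second batch: 8−4=4 correct bits and 44−24=20 errors.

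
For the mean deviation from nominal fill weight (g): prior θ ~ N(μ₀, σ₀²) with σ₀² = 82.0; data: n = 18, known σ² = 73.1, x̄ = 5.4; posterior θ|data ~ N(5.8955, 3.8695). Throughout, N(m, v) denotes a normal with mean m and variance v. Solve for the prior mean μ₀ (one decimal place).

With known observation variance, the Normal–Normal posterior has precision τ_n = τ₀ + n/σ² and mean μ_n = (τ₀μ₀ + (n/σ²)x̄)/τ_n.
Here τ₀ = 1/82.0 = 0.012195 and τ_data = 18/73.1 = 0.246238, so τ_n = 0.258433.
Rearranging for μ₀: μ₀ = (μ_n·τ_n − τ_data·x̄)/τ₀ = (5.8955·0.258433 − 0.246238·5.4) / 0.012195 = 0.193907/0.012195 ≈ 15.9.

μ₀ = 15.9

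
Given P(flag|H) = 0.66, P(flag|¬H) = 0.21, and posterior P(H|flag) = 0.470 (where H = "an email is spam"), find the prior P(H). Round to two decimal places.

P(H) = 0.22

In odds form, posterior odds = prior odds × likelihood ratio, so prior odds = posterior odds ÷ LR.
Posterior odds = 0.470/(1−0.470) = 0.8868. LR = 0.66/0.21 = 3.1429.
Prior odds = 0.8868/3.1429 = 0.2822, so P(H) = 0.2822/(1+0.2822) ≈ 0.22.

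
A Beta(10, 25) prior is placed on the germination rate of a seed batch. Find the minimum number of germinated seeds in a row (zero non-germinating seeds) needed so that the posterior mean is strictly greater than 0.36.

k = 5

After k germinated seeds and 0 non-germinating seeds the posterior is Beta(10+k, 25), with mean (10+k)/(10+25+k).
Set (10+k)/(35+k) > 0.36 and solve: k > (0.36·35 − 10)/(1 − 0.36) = 4.062.
The smallest integer exceeding 4.062 is 5, and checking k=5: (15)/(40) = 0.3750 > 0.36.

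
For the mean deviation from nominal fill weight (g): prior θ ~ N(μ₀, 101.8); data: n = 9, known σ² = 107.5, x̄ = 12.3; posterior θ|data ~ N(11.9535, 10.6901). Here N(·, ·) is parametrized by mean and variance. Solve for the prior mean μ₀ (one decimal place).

μ₀ = 9.0

The posterior mean is a precision-weighted average: μ_n = (τ₀μ₀ + τ_data·x̄)/(τ₀+τ_data), with τ₀=1/σ₀² and τ_data=n/σ².
Here τ₀ = 1/101.8 = 0.009823 and τ_data = 9/107.5 = 0.083721, so τ_n = 0.093544.
Rearranging for μ₀: μ₀ = (μ_n·τ_n − τ_data·x̄)/τ₀ = (11.9535·0.093544 − 0.083721·12.3) / 0.009823 = 0.088410/0.009823 ≈ 9.0.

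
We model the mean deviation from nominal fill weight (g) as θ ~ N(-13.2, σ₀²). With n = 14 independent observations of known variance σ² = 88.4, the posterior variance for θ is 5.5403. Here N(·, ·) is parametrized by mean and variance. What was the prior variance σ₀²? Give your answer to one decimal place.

σ₀² = 45.2

For the Normal–Normal model with known σ², precisions add: τ_n = τ₀ + n/σ².
So 1/σ₀² = 1/5.5403 − 14/88.4 = 0.180496 − 0.158371 = 0.022125.
Hence σ₀² = 1/0.022125 ≈ 45.2.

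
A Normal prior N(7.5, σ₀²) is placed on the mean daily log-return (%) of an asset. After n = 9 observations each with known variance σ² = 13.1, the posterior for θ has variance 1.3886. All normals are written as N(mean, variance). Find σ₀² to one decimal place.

σ₀² = 30.2

Posterior precision equals prior precision plus data precision: 1/σ_n² = 1/σ₀² + n/σ².
So 1/σ₀² = 1/1.3886 − 9/13.1 = 0.720150 − 0.687023 = 0.033127.
Hence σ₀² = 1/0.033127 ≈ 30.2.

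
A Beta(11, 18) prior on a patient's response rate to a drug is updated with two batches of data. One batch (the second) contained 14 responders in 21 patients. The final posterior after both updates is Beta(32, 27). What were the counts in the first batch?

Sequential conjugate updates are equivalent to a single update on the pooled data, so total successes = posterior α − prior α and total failures = posterior β − prior β.
Total across both batches: 32−11=21 responders, 27−18=9 non-responders.
Subtract the second batch: 21−14=7 responders and 9−7=2 non-responders.

7 responders and 2 non-responders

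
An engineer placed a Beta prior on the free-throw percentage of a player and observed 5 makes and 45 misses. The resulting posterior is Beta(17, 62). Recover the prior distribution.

A Beta(a, b) prior with s successes and f failures in binomial data gives a Beta(a+s, b+f) posterior.
Subtract the data counts: 17−5=12, 62−45=17.

Beta(12, 17)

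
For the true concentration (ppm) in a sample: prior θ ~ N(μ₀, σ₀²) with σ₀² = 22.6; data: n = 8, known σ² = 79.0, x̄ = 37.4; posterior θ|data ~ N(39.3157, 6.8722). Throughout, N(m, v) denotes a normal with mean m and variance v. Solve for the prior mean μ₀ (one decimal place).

μ₀ = 43.7

The posterior mean is a precision-weighted average: μ_n = (τ₀μ₀ + τ_data·x̄)/(τ₀+τ_data), with τ₀=1/σ₀² and τ_data=n/σ².
Here τ₀ = 1/22.6 = 0.044248 and τ_data = 8/79.0 = 0.101266, so τ_n = 0.145514.
Rearranging for μ₀: μ₀ = (μ_n·τ_n − τ_data·x̄)/τ₀ = (39.3157·0.145514 − 0.101266·37.4) / 0.044248 = 1.933636/0.044248 ≈ 43.7.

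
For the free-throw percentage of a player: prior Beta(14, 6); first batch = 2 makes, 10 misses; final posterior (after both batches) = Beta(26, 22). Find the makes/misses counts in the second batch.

Sequential conjugate updates are equivalent to a single update on the pooled data, so total successes = posterior α − prior α and total failures = posterior β − prior β.
Total across both batches: 26−14=12 makes, 22−6=16 misses.
Subtract the first batch: 12−2=10 makes and 16−10=6 misses.

10 makes and 6 misses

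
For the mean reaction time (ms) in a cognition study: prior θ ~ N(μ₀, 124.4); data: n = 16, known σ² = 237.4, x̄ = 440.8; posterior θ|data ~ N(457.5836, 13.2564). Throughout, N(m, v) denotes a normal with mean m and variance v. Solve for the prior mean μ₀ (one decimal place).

μ₀ = 598.3

The posterior mean is a precision-weighted average: μ_n = (τ₀μ₀ + τ_data·x̄)/(τ₀+τ_data), with τ₀=1/σ₀² and τ_data=n/σ².
Here τ₀ = 1/124.4 = 0.008039 and τ_data = 16/237.4 = 0.067397, so τ_n = 0.075436.
Rearranging for μ₀: μ₀ = (μ_n·τ_n − τ_data·x̄)/τ₀ = (457.5836·0.075436 − 0.067397·440.8) / 0.008039 = 4.809679/0.008039 ≈ 598.3.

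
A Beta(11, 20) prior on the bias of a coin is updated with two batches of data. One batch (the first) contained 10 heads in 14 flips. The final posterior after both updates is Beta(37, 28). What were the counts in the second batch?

Sequential conjugate updates are equivalent to a single update on the pooled data, so total successes = posterior α − prior α and total failures = posterior β − prior β.
Total across both batches: 37−11=26 heads, 28−20=8 tails.
Subtract the first batch: 26−10=16 heads and 8−4=4 tails.

16 heads and 4 tails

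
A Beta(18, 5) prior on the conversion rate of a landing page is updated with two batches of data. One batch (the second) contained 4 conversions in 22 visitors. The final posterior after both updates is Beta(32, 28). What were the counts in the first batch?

10 conversions and 5 bounces

Sequential conjugate updates are equivalent to a single update on the pooled data, so total successes = posterior α − prior α and total failures = posterior β − prior β.
Total across both batches: 32−18=14 conversions, 28−5=23 bounces.
Subtract the second batch: 14−4=10 conversions and 23−18=5 bounces.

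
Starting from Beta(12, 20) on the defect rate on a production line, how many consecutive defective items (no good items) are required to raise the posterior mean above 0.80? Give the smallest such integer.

k = 69

After k defective items and 0 good items the posterior is Beta(12+k, 20), with mean (12+k)/(12+20+k).
Set (12+k)/(32+k) > 0.80 and solve: k > (0.80·32 − 12)/(1 − 0.80) = 68.000.
The smallest integer exceeding 68.000 is 69.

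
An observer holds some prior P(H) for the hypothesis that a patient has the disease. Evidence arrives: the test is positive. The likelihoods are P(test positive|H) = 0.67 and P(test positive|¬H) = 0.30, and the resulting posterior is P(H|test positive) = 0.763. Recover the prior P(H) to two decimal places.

P(H) = 0.59

Bayes' rule in odds form gives O(H|E) = O(H)·[P(E|H)/P(E|¬H)], hence O(H) = O(H|E)/LR.
Posterior odds = 0.763/(1−0.763) = 3.2194. LR = 0.67/0.30 = 2.2333.
Prior odds = 3.2194/2.2333 = 1.4415, so P(H) = 1.4415/(1+1.4415) ≈ 0.59.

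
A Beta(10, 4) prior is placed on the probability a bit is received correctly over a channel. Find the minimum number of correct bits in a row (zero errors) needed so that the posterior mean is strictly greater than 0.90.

k = 27

After k correct bits and 0 errors the posterior is Beta(10+k, 4), with mean (10+k)/(10+4+k).
Set (10+k)/(14+k) > 0.90 and solve: k > (0.90·14 − 10)/(1 − 0.90) = 26.000.
The smallest integer exceeding 26.000 is 27.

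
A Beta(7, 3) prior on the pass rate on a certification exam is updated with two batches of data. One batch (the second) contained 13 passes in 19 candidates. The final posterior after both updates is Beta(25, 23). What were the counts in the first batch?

5 passes and 14 failures

Because Beta–binomial updating is additive in the counts, the combined data contributed (α_post−α_prior, β_post−β_prior) successes and failures.
Total across both batches: 25−7=18 passes, 23−3=20 failures.
Subtract the second batch: 18−13=5 passes and 20−6=14 failures.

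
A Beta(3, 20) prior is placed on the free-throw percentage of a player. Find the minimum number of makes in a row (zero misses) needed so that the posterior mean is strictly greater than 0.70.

After k makes and 0 misses the posterior is Beta(3+k, 20), with mean (3+k)/(3+20+k).
Set (3+k)/(23+k) > 0.70 and solve: k > (0.70·23 − 3)/(1 − 0.70) = 43.667.
The smallest integer exceeding 43.667 is 44.

k = 44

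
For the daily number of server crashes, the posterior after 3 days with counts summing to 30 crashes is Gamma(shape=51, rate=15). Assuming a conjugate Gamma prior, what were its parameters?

Gamma(shape=21, rate=12)

A Gamma(α, β) prior (rate parametrization) on a Poisson rate with n observations summing to S gives posterior Gamma(α+S, β+n).
So α = 51 − 30 = 21 and β = 15 − 3 = 12.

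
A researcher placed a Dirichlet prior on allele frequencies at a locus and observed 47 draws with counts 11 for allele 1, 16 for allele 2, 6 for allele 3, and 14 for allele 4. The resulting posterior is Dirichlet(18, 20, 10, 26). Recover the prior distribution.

Dirichlet(7, 4, 4, 12)

For a Dirichlet(α) prior with multinomial counts c, the posterior is Dirichlet(α + c) componentwise.
Subtract each count from the matching posterior parameter: 18−11=7, 20−16=4, 10−6=4, 26−14=12.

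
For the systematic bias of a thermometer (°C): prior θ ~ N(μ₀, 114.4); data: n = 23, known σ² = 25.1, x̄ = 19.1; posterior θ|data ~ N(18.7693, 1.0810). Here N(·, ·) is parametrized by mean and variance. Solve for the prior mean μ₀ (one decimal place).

μ₀ = -15.9

The posterior mean is a precision-weighted average: μ_n = (τ₀μ₀ + τ_data·x̄)/(τ₀+τ_data), with τ₀=1/σ₀² and τ_data=n/σ².
Here τ₀ = 1/114.4 = 0.008741 and τ_data = 23/25.1 = 0.916335, so τ_n = 0.925076.
Rearranging for μ₀: μ₀ = (μ_n·τ_n − τ_data·x̄)/τ₀ = (18.7693·0.925076 − 0.916335·19.1) / 0.008741 = -0.138970/0.008741 ≈ -15.9.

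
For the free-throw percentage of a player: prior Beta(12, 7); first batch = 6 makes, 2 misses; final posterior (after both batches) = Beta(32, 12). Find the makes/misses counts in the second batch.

Because Beta–binomial updating is additive in the counts, the combined data contributed (α_post−α_prior, β_post−β_prior) successes and failures.
Total across both batches: 32−12=20 makes, 12−7=5 misses.
Subtract the first batch: 20−6=14 makes and 5−2=3 misses.

14 makes and 3 misses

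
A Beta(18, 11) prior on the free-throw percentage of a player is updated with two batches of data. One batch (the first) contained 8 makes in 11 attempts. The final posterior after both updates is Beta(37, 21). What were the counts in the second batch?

Sequential conjugate updates are equivalent to a single update on the pooled data, so total successes = posterior α − prior α and total failures = posterior β − prior β.
Total across both batches: 37−18=19 makes, 21−11=10 misses.
Subtract the first batch: 19−8=11 makes and 10−3=7 misses.

11 makes and 7 misses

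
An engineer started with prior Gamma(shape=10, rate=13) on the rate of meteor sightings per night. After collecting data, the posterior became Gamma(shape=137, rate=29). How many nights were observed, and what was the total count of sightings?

A Gamma(α, β) prior (rate parametrization) on a Poisson rate with n observations summing to S gives posterior Gamma(α+S, β+n).
Matching: Σxᵢ = 137 − 10 = 127 and n = 29 − 13 = 16.

n = 16 nights with total 127 sightings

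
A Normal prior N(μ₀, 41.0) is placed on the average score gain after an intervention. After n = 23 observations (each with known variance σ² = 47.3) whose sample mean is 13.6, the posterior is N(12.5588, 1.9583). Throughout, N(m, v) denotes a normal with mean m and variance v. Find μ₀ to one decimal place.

μ₀ = -8.2

With known observation variance, the Normal–Normal posterior has precision τ_n = τ₀ + n/σ² and mean μ_n = (τ₀μ₀ + (n/σ²)x̄)/τ_n.
Here τ₀ = 1/41.0 = 0.024390 and τ_data = 23/47.3 = 0.486258, so τ_n = 0.510648.
Rearranging for μ₀: μ₀ = (μ_n·τ_n − τ_data·x̄)/τ₀ = (12.5588·0.510648 − 0.486258·13.6) / 0.024390 = -0.199983/0.024390 ≈ -8.2.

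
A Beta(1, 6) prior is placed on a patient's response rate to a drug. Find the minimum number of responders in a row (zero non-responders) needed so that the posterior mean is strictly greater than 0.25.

k = 2

After k responders and 0 non-responders the posterior is Beta(1+k, 6), with mean (1+k)/(1+6+k).
Set (1+k)/(7+k) > 0.25 and solve: k > (0.25·7 − 1)/(1 − 0.25) = 1.000.
The smallest integer exceeding 1.000 is 2.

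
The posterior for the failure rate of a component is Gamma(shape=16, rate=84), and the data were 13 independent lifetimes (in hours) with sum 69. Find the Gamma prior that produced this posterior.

Gamma(shape=3, rate=15)

For an exponential likelihood with a Gamma(α, β) prior on the rate, n observations with total T give posterior Gamma(α+n, β+T).
So α = 16 − 13 = 3 and β = 84 − 69 = 15.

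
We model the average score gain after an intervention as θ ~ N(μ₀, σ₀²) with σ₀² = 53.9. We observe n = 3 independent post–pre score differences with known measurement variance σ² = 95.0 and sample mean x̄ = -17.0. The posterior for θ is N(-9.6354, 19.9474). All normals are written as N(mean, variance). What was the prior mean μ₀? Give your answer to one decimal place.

μ₀ = 2.9

The posterior mean is a precision-weighted average: μ_n = (τ₀μ₀ + τ_data·x̄)/(τ₀+τ_data), with τ₀=1/σ₀² and τ_data=n/σ².
Here τ₀ = 1/53.9 = 0.018553 and τ_data = 3/95.0 = 0.031579, so τ_n = 0.050132.
Rearranging for μ₀: μ₀ = (μ_n·τ_n − τ_data·x̄)/τ₀ = (-9.6354·0.050132 − 0.031579·-17.0) / 0.018553 = 0.053801/0.018553 ≈ 2.9.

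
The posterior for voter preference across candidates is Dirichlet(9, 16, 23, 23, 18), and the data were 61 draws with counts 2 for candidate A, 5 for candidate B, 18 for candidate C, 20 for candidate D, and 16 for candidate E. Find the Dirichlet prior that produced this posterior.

For a Dirichlet(α) prior with multinomial counts c, the posterior is Dirichlet(α + c) componentwise.
Subtract each count from the matching posterior parameter: 9−2=7, 16−5=11, 23−18=5, 23−20=3, 18−16=2.

Dirichlet(7, 11, 5, 3, 2)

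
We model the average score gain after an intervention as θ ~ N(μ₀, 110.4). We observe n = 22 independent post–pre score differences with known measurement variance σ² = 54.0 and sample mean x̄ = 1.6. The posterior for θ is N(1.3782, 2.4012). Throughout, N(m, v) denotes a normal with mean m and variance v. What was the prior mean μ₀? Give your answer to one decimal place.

The posterior mean is a precision-weighted average: μ_n = (τ₀μ₀ + τ_data·x̄)/(τ₀+τ_data), with τ₀=1/σ₀² and τ_data=n/σ².
Here τ₀ = 1/110.4 = 0.009058 and τ_data = 22/54.0 = 0.407407, so τ_n = 0.416465.
Rearranging for μ₀: μ₀ = (μ_n·τ_n − τ_data·x̄)/τ₀ = (1.3782·0.416465 − 0.407407·1.6) / 0.009058 = -0.077879/0.009058 ≈ -8.6.

μ₀ = -8.6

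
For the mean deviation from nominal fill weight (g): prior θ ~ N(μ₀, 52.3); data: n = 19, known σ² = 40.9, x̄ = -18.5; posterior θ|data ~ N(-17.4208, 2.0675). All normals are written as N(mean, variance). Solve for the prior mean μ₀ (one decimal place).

μ₀ = 8.8

With known observation variance, the Normal–Normal posterior has precision τ_n = τ₀ + n/σ² and mean μ_n = (τ₀μ₀ + (n/σ²)x̄)/τ_n.
Here τ₀ = 1/52.3 = 0.019120 and τ_data = 19/40.9 = 0.464548, so τ_n = 0.483668.
Rearranging for μ₀: μ₀ = (μ_n·τ_n − τ_data·x̄)/τ₀ = (-17.4208·0.483668 − 0.464548·-18.5) / 0.019120 = 0.168255/0.019120 ≈ 8.8.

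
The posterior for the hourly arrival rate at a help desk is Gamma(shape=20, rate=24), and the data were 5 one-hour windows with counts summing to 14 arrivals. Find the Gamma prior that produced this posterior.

Gamma(shape=6, rate=19)

Gamma–Poisson conjugacy: posterior shape = α + Σxᵢ, posterior rate = β + n.
So α = 20 − 14 = 6 and β = 24 − 5 = 19.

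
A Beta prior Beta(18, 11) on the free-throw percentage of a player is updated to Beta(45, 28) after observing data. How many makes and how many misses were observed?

A Beta(a, b) prior with s successes and f failures in binomial data gives a Beta(a+s, b+f) posterior.
So s = 45 − 18 = 27 and f = 28 − 11 = 17.

27 makes and 17 misses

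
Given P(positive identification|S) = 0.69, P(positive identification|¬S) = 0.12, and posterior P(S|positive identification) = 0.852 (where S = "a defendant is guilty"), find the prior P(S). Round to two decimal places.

Bayes' rule in odds form gives O(S|E) = O(S)·[P(E|S)/P(E|¬S)], hence O(S) = O(S|E)/LR.
Posterior odds = 0.852/(1−0.852) = 5.7568. LR = 0.69/0.12 = 5.7500.
Prior odds = 5.7568/5.7500 = 1.0012, so P(S) = 1.0012/(1+1.0012) ≈ 0.50.

P(S) = 0.50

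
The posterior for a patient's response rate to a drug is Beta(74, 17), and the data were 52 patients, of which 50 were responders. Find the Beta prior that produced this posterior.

Beta(24, 15)

Beta is conjugate to the binomial likelihood: posterior = Beta(a+s, b+f).
Subtract the data counts: 74−50=24, 17−2=15.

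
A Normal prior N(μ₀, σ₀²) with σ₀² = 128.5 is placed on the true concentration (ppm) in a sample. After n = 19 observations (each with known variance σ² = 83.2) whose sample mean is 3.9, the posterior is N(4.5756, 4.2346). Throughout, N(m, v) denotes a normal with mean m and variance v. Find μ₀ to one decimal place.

μ₀ = 24.4

With known observation variance, the Normal–Normal posterior has precision τ_n = τ₀ + n/σ² and mean μ_n = (τ₀μ₀ + (n/σ²)x̄)/τ_n.
Here τ₀ = 1/128.5 = 0.007782 and τ_data = 19/83.2 = 0.228365, so τ_n = 0.236147.
Rearranging for μ₀: μ₀ = (μ_n·τ_n − τ_data·x̄)/τ₀ = (4.5756·0.236147 − 0.228365·3.9) / 0.007782 = 0.189891/0.007782 ≈ 24.4.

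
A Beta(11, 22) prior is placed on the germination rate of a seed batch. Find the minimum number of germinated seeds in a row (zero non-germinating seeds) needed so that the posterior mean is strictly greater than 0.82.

k = 90

After k germinated seeds and 0 non-germinating seeds the posterior is Beta(11+k, 22), with mean (11+k)/(11+22+k).
Set (11+k)/(33+k) > 0.82 and solve: k > (0.82·33 − 11)/(1 − 0.82) = 89.222.
The smallest integer exceeding 89.222 is 90, and checking k=90: (101)/(123) = 0.8211 > 0.82.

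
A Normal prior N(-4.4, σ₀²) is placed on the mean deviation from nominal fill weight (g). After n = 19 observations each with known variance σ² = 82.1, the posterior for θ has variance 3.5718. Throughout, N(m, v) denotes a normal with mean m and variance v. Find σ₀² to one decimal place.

σ₀² = 20.6

For the Normal–Normal model with known σ², precisions add: τ_n = τ₀ + n/σ².
So 1/σ₀² = 1/3.5718 − 19/82.1 = 0.279971 − 0.231425 = 0.048546.
Hence σ₀² = 1/0.048546 ≈ 20.6.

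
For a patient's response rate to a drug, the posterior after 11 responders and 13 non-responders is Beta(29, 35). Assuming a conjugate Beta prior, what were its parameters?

A Beta(a, b) prior with s successes and f failures in binomial data gives a Beta(a+s, b+f) posterior.
So a = 29 − 11 = 18 and b = 35 − 13 = 22.

Beta(18, 22)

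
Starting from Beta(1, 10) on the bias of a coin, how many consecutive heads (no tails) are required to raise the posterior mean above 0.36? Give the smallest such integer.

After k heads and 0 tails the posterior is Beta(1+k, 10), with mean (1+k)/(1+10+k).
Set (1+k)/(11+k) > 0.36 and solve: k > (0.36·11 − 1)/(1 − 0.36) = 4.625.
The smallest integer exceeding 4.625 is 5.

k = 5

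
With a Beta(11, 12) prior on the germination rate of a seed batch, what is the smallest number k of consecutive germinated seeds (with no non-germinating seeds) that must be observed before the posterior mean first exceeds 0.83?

k = 48

After k germinated seeds and 0 non-germinating seeds the posterior is Beta(11+k, 12), with mean (11+k)/(11+12+k).
Set (11+k)/(23+k) > 0.83 and solve: k > (0.83·23 − 11)/(1 − 0.83) = 47.588.
The smallest integer exceeding 47.588 is 48, and checking k=48: (59)/(71) = 0.8310 > 0.83.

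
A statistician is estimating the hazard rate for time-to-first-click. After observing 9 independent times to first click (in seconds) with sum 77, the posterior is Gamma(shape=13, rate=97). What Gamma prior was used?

Gamma(shape=4, rate=20)

For an exponential likelihood with a Gamma(α, β) prior on the rate, n observations with total T give posterior Gamma(α+n, β+T).
So α = 13 − 9 = 4 and β = 97 − 77 = 20.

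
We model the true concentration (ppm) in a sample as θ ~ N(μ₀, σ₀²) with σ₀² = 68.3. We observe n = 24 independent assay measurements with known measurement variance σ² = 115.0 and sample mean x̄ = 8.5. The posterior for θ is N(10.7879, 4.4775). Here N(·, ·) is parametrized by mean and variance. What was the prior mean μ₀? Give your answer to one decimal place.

μ₀ = 43.4

The posterior mean is a precision-weighted average: μ_n = (τ₀μ₀ + τ_data·x̄)/(τ₀+τ_data), with τ₀=1/σ₀² and τ_data=n/σ².
Here τ₀ = 1/68.3 = 0.014641 and τ_data = 24/115.0 = 0.208696, so τ_n = 0.223337.
Rearranging for μ₀: μ₀ = (μ_n·τ_n − τ_data·x̄)/τ₀ = (10.7879·0.223337 − 0.208696·8.5) / 0.014641 = 0.635421/0.014641 ≈ 43.4.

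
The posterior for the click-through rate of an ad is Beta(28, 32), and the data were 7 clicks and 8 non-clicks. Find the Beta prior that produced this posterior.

Beta(21, 24)

Beta is conjugate to the binomial likelihood: posterior = Beta(α+s, β+f).
So α = 28 − 7 = 21 and β = 32 − 8 = 24.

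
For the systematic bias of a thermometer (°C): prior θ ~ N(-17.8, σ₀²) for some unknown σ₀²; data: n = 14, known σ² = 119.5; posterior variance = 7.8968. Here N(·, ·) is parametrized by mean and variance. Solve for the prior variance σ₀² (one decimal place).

σ₀² = 105.5

Posterior precision equals prior precision plus data precision: 1/σ_n² = 1/σ₀² + n/σ².
So 1/σ₀² = 1/7.8968 − 14/119.5 = 0.126634 − 0.117155 = 0.009479.
Hence σ₀² = 1/0.009479 ≈ 105.5.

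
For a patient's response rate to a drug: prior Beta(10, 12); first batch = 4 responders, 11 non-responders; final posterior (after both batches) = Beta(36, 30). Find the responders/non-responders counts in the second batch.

22 responders and 7 non-responders

Because Beta–binomial updating is additive in the counts, the combined data contributed (α_post−α_prior, β_post−β_prior) successes and failures.
Total across both batches: 36−10=26 responders, 30−12=18 non-responders.
Subtract the first batch: 26−4=22 responders and 18−11=7 non-responders.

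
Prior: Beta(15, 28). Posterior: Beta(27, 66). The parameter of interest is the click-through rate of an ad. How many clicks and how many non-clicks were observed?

12 clicks and 38 non-clicks

A Beta(a, b) prior with s successes and f failures in binomial data gives a Beta(a+s, b+f) posterior.
So s = 27 − 15 = 12 and f = 66 − 28 = 38.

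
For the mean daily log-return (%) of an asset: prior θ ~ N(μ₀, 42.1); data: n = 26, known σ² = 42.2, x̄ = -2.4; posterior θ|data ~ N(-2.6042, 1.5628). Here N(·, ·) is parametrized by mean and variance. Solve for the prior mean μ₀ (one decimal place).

μ₀ = -7.9

The posterior mean is a precision-weighted average: μ_n = (τ₀μ₀ + τ_data·x̄)/(τ₀+τ_data), with τ₀=1/σ₀² and τ_data=n/σ².
Here τ₀ = 1/42.1 = 0.023753 and τ_data = 26/42.2 = 0.616114, so τ_n = 0.639867.
Rearranging for μ₀: μ₀ = (μ_n·τ_n − τ_data·x̄)/τ₀ = (-2.6042·0.639867 − 0.616114·-2.4) / 0.023753 = -0.187668/0.023753 ≈ -7.9.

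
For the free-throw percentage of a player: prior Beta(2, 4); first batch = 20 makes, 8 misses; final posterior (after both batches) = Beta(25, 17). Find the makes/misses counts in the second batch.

Because Beta–binomial updating is additive in the counts, the combined data contributed (α_post−α_prior, β_post−β_prior) successes and failures.
Total across both batches: 25−2=23 makes, 17−4=13 misses.
Subtract the first batch: 23−20=3 makes and 13−8=5 misses.

3 makes and 5 misses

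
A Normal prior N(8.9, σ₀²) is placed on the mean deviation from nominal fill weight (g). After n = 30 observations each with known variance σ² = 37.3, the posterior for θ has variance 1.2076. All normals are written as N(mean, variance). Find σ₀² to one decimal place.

Posterior precision equals prior precision plus data precision: 1/σ_n² = 1/σ₀² + n/σ².
So 1/σ₀² = 1/1.2076 − 30/37.3 = 0.828089 − 0.804290 = 0.023799.
Hence σ₀² = 1/0.023799 ≈ 42.0.

σ₀² = 42.0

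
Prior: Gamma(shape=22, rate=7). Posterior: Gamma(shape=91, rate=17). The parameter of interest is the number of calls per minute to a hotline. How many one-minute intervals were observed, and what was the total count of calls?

Gamma–Poisson conjugacy: posterior shape = α + Σxᵢ, posterior rate = β + n.
Matching: Σxᵢ = 91 − 22 = 69 and n = 17 − 7 = 10.

n = 10 one-minute intervals with total 69 calls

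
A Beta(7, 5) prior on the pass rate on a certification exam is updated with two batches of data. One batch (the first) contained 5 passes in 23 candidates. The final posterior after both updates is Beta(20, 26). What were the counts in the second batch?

8 passes and 3 failures

Sequential conjugate updates are equivalent to a single update on the pooled data, so total successes = posterior α − prior α and total failures = posterior β − prior β.
Total across both batches: 20−7=13 passes, 26−5=21 failures.
Subtract the first batch: 13−5=8 passes and 21−18=3 failures.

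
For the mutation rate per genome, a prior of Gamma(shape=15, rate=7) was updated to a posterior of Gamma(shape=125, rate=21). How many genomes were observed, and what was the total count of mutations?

A Gamma(α, β) prior (rate parametrization) on a Poisson rate with n observations summing to S gives posterior Gamma(α+S, β+n).
Matching: Σxᵢ = 125 − 15 = 110 and n = 21 − 7 = 14.

n = 14 genomes with total 110 mutations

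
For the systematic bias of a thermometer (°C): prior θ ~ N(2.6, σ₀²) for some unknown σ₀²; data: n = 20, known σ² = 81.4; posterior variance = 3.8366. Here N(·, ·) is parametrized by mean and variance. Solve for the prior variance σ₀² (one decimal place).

σ₀² = 66.9

For the Normal–Normal model with known σ², precisions add: τ_n = τ₀ + n/σ².
So 1/σ₀² = 1/3.8366 − 20/81.4 = 0.260647 − 0.245700 = 0.014947.
Hence σ₀² = 1/0.014947 ≈ 66.9.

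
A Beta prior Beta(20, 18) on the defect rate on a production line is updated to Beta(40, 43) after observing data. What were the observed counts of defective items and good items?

Under Beta–binomial conjugacy the posterior parameters are (a+s, b+f).
Match parameters: s=40−20=20, f=43−18=25.

20 defective items and 25 good items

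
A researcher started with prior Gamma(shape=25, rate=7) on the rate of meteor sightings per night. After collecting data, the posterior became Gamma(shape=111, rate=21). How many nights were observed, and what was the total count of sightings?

Gamma–Poisson conjugacy: posterior shape = α + Σxᵢ, posterior rate = β + n.
Matching: Σxᵢ = 111 − 25 = 86 and n = 21 − 7 = 14.

n = 14 nights with total 86 sightings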